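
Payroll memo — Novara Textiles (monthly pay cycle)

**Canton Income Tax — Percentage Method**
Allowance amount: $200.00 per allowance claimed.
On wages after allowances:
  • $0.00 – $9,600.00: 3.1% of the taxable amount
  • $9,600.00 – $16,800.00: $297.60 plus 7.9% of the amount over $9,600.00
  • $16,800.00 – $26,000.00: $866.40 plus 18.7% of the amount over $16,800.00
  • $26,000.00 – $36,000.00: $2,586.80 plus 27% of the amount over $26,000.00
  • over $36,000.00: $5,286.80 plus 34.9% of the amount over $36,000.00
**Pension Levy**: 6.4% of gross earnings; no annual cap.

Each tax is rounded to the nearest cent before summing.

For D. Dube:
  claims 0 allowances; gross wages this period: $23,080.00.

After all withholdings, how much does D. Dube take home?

Canton Income Tax: taxable = $23,080.00
  $866.40 + 18.7% × ($23,080.00 − $16,800.00) = $866.40 + 18.7% × $6,280.00 = $2,040.76
Pension Levy: 6.4% × $23,080.00 = $1,477.12
Total withheld: $2,040.76 + $1,477.12 = $3,517.88
Net pay: $23,080.00 − $3,517.88 = $19,562.12

$19,562.12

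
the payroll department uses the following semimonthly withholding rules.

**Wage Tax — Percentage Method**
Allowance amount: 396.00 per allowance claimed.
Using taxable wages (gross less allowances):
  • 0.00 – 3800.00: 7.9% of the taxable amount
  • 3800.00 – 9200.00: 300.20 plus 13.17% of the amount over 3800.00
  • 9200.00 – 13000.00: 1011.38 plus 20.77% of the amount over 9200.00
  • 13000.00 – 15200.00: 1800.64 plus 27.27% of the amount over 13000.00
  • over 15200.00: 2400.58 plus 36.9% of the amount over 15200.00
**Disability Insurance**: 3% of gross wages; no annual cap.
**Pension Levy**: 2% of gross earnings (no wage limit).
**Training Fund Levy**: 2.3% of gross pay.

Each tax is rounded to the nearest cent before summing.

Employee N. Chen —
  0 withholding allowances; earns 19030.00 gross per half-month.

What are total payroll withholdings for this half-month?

Wage Tax: taxable = 19030.00
  2400.58 + 36.9% × (19030.00 − 15200.00) = 2400.58 + 36.9% × 3830.00 = 3813.85
Disability Insurance: 3% × 19030.00 = 570.90
Pension Levy: 2% × 19030.00 = 380.60
Training Fund Levy: 2.3% × 19030.00 = 437.69
Total: 3813.85 + 570.90 + 380.60 + 437.69 = 5203.04

5203.04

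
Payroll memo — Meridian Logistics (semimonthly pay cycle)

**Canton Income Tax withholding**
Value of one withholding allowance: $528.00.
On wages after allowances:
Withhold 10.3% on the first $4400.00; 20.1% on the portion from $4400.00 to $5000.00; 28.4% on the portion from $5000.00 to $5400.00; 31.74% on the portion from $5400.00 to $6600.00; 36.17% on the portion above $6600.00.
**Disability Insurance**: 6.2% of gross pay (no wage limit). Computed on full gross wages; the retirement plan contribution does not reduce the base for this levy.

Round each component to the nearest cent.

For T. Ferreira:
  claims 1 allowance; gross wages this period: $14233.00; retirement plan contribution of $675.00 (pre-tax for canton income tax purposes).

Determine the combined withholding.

$4276.46

Canton Income Tax: taxable = $14233.00 − $675.00 − 1×$528.00 = $13030.00
  $1068.28 + 36.17% × ($13030.00 − $6600.00) = $1068.28 + 36.17% × $6430.00 = $3394.01
Disability Insurance: 6.2% × $14233.00 = $882.45
Total: $3394.01 + $882.45 = $4276.46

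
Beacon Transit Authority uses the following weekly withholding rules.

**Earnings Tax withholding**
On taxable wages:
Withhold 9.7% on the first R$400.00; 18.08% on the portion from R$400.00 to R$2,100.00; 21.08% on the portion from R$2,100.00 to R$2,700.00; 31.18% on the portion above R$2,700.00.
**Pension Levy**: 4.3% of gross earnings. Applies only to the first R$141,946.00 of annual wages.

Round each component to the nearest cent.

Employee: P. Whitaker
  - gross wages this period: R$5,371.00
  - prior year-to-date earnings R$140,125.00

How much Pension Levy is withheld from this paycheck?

Pension Levy: cap R$141,946.00 − YTD R$140,125.00 = R$1,821.00 subject; 4.3% × R$1,821.00 = R$78.30

R$78.30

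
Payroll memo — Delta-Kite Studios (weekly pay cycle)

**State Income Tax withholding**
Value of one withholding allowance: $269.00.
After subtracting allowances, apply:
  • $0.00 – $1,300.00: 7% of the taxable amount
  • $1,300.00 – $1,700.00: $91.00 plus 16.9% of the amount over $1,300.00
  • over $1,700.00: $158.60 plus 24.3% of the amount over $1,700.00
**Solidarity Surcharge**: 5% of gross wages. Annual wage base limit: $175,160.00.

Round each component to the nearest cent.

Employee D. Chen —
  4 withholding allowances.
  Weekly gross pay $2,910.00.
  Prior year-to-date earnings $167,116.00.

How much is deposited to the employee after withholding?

State Income Tax: taxable = $2,910.00 − 4×$269.00 = $1,834.00
  $158.60 + 24.3% × ($1,834.00 − $1,700.00) = $158.60 + 24.3% × $134.00 = $191.16
Solidarity Surcharge: 5% × $2,910.00 = $145.50
Total withheld: $191.16 + $145.50 = $336.66
Net pay: $2,910.00 − $336.66 = $2,573.34

$2,573.34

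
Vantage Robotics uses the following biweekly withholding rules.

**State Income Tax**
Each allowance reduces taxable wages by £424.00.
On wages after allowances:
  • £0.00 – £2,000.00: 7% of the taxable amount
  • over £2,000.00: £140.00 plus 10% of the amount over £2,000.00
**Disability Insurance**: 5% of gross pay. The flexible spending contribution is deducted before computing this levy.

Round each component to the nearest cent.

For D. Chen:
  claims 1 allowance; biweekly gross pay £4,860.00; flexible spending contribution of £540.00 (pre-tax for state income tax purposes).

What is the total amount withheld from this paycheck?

£545.60

State Income Tax: taxable = £4,860.00 − £540.00 − 1×£424.00 = £3,896.00
  £140.00 + 10% × (£3,896.00 − £2,000.00) = £140.00 + 10% × £1,896.00 = £329.60
Disability Insurance: 5% × £4,320.00 = £216.00
Total: £329.60 + £216.00 = £545.60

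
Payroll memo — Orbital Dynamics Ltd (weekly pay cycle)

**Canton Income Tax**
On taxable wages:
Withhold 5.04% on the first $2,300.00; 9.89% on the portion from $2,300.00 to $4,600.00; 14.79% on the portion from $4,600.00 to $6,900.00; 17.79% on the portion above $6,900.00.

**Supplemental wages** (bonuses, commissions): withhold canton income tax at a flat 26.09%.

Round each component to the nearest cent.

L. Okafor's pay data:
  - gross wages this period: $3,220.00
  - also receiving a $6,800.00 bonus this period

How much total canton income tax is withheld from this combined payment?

$1,981.03

Canton Income Tax: taxable = $3,220.00
  $115.92 + 9.89% × ($3,220.00 − $2,300.00) = $115.92 + 9.89% × $920.00 = $206.91
Supplemental (26.09% flat on bonus): 26.09% × $6,800.00 = $1,774.12
Total canton income tax: $206.91 + $1,774.12 = $1,981.03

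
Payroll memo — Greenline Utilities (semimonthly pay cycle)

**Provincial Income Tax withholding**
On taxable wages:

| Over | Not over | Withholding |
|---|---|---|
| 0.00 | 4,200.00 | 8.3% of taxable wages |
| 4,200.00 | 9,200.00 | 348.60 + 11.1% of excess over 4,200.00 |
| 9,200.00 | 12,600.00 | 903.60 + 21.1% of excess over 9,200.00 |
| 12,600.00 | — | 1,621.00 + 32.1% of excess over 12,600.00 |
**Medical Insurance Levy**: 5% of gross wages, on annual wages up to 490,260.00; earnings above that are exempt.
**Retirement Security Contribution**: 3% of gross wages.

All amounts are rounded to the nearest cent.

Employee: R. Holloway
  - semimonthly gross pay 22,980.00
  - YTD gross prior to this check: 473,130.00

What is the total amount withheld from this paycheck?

Provincial Income Tax: taxable = 22,980.00
  1,621.00 + 32.1% × (22,980.00 − 12,600.00) = 1,621.00 + 32.1% × 10,380.00 = 4,952.98
Medical Insurance Levy: cap 490,260.00 − YTD 473,130.00 = 17,130.00 subject; 5% × 17,130.00 = 856.50
Retirement Security Contribution: 3% × 22,980.00 = 689.40
Total: 4,952.98 + 856.50 + 689.40 = 6,498.88

6,498.88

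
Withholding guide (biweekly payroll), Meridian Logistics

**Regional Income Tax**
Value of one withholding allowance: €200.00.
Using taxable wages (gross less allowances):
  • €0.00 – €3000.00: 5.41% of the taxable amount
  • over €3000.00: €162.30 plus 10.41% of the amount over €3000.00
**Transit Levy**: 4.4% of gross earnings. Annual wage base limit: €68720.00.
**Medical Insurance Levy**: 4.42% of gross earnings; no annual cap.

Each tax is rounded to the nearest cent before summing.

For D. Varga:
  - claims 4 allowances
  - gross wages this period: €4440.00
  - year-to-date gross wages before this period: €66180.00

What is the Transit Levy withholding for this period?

€111.76

Transit Levy: cap €68720.00 − YTD €66180.00 = €2540.00 subject; 4.4% × €2540.00 = €111.76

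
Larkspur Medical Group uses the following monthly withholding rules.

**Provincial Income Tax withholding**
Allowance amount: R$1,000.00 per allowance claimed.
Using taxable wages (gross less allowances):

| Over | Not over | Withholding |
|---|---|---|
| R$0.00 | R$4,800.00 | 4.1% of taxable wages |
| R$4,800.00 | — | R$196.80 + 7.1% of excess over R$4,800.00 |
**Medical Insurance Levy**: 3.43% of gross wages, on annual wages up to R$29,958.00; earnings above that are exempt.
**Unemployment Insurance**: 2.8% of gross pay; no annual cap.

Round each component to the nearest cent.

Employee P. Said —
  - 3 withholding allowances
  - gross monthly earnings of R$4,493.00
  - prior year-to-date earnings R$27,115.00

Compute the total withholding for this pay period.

R$284.52

Provincial Income Tax: taxable = R$4,493.00 − 3×R$1,000.00 = R$1,493.00
  4.1% × R$1,493.00 = R$61.21
Medical Insurance Levy: cap R$29,958.00 − YTD R$27,115.00 = R$2,843.00 subject; 3.43% × R$2,843.00 = R$97.51
Unemployment Insurance: 2.8% × R$4,493.00 = R$125.80
Total: R$61.21 + R$97.51 + R$125.80 = R$284.52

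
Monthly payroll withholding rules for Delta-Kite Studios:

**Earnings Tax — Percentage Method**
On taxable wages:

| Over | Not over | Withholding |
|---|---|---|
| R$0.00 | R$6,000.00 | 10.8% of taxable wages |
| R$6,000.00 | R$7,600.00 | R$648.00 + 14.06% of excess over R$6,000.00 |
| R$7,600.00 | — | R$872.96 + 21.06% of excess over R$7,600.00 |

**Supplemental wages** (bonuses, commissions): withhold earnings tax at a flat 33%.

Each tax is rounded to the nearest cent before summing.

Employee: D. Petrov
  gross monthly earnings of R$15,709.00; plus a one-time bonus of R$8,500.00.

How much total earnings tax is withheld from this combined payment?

Earnings Tax: taxable = R$15,709.00
  R$872.96 + 21.06% × (R$15,709.00 − R$7,600.00) = R$872.96 + 21.06% × R$8,109.00 = R$2,580.72
Supplemental (33% flat on bonus): 33% × R$8,500.00 = R$2,805.00
Total earnings tax: R$2,580.72 + R$2,805.00 = R$5,385.72

R$5,385.72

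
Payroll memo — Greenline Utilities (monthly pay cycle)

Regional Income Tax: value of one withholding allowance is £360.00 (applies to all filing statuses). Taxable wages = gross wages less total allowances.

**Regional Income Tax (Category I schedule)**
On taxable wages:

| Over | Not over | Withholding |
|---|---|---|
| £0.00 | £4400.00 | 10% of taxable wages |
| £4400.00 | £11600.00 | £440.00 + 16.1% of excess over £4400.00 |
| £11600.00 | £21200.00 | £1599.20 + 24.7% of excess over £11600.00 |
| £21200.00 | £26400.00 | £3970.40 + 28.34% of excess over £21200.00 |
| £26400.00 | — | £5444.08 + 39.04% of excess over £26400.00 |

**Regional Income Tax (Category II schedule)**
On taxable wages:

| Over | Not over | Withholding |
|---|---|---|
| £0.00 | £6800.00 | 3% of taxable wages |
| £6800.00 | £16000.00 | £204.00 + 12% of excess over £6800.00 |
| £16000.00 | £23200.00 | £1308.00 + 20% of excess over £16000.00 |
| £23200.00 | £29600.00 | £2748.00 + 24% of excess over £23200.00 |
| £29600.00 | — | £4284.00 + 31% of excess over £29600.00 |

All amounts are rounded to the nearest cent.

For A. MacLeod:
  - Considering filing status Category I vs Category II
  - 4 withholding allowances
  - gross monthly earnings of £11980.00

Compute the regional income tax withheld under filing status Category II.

Regional Income Tax (Category II): taxable = £11980.00 − 4×£360.00 = £10540.00
  £204.00 + 12% × (£10540.00 − £6800.00) = £204.00 + 12% × £3740.00 = £652.80

£652.80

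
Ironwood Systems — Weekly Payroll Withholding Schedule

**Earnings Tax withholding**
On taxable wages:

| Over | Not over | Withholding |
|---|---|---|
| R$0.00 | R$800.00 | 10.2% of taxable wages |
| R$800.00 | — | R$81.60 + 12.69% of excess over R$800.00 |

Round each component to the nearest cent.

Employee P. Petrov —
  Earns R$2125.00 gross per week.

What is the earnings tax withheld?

R$249.74

Earnings Tax: taxable = R$2125.00
  R$81.60 + 12.69% × (R$2125.00 − R$800.00) = R$81.60 + 12.69% × R$1325.00 = R$249.74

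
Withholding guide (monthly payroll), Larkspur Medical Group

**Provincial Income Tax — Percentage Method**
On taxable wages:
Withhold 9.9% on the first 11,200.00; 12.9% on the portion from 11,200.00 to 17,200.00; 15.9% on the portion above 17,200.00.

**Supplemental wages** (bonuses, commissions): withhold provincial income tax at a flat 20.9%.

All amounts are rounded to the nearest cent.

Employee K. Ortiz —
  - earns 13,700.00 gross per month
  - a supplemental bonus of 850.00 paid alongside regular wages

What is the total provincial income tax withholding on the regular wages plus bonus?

Provincial Income Tax: taxable = 13,700.00
  1,108.80 + 12.9% × (13,700.00 − 11,200.00) = 1,108.80 + 12.9% × 2,500.00 = 1,431.30
Supplemental (20.9% flat on bonus): 20.9% × 850.00 = 177.65
Total provincial income tax: 1,431.30 + 177.65 = 1,608.95

1,608.95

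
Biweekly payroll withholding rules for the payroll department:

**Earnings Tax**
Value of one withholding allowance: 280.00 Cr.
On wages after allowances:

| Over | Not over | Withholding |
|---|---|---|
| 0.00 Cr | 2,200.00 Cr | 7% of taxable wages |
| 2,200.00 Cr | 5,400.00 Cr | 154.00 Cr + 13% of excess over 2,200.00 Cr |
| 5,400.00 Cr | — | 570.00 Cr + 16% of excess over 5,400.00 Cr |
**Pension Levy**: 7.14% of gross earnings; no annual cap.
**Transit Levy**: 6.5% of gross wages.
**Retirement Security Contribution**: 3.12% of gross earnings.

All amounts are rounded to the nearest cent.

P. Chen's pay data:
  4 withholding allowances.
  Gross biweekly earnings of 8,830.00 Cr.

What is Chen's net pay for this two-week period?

Earnings Tax: taxable = 8,830.00 Cr − 4×280.00 Cr = 7,710.00 Cr
  570.00 Cr + 16% × (7,710.00 Cr − 5,400.00 Cr) = 570.00 Cr + 16% × 2,310.00 Cr = 939.60 Cr
Pension Levy: 7.14% × 8,830.00 Cr = 630.46 Cr
Transit Levy: 6.5% × 8,830.00 Cr = 573.95 Cr
Retirement Security Contribution: 3.12% × 8,830.00 Cr = 275.50 Cr
Total withheld: 939.60 Cr + 630.46 Cr + 573.95 Cr + 275.50 Cr = 2,419.51 Cr
Net pay: 8,830.00 Cr − 2,419.51 Cr = 6,410.49 Cr

6,410.49 Cr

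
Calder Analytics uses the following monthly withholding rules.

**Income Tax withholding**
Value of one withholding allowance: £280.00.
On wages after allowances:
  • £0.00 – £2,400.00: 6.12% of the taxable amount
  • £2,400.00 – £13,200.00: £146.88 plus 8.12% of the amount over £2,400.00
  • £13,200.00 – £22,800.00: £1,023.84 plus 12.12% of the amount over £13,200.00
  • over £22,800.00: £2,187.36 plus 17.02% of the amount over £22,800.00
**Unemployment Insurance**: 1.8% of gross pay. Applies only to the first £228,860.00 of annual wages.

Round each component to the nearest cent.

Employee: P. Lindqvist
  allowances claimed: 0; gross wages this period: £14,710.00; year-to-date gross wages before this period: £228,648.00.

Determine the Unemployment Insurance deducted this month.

Unemployment Insurance: cap £228,860.00 − YTD £228,648.00 = £212.00 subject; 1.8% × £212.00 = £3.82

£3.82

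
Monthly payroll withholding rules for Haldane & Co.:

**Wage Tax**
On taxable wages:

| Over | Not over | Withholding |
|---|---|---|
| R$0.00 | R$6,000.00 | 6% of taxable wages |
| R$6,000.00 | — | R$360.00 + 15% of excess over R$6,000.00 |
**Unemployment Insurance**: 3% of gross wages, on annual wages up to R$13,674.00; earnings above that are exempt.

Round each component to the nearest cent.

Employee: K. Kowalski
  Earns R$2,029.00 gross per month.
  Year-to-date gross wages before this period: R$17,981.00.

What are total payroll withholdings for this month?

Wage Tax: taxable = R$2,029.00
  6% × R$2,029.00 = R$121.74
Unemployment Insurance: YTD R$17,981.00 ≥ cap R$13,674.00 → R$0.00
Total: R$121.74 + R$0.00 = R$121.74

R$121.74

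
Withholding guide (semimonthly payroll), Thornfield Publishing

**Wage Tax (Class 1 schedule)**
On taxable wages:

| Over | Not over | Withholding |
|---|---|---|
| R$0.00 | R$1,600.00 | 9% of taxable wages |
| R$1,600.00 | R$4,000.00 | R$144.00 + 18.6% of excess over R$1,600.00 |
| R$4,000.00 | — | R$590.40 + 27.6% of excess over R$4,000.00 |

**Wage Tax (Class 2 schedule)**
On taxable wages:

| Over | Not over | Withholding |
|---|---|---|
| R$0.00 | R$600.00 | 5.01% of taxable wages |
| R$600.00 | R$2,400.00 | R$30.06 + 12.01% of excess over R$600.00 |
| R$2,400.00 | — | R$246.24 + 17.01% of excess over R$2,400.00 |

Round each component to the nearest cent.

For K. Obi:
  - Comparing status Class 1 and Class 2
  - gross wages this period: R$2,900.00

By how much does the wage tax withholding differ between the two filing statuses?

R$54.51

Wage Tax (Class 1): taxable = R$2,900.00
  R$144.00 + 18.6% × (R$2,900.00 − R$1,600.00) = R$144.00 + 18.6% × R$1,300.00 = R$385.80
Wage Tax (Class 2): taxable = R$2,900.00
  R$246.24 + 17.01% × (R$2,900.00 − R$2,400.00) = R$246.24 + 17.01% × R$500.00 = R$331.29
Difference: |R$385.80 − R$331.29| = R$54.51 (higher under Class 1)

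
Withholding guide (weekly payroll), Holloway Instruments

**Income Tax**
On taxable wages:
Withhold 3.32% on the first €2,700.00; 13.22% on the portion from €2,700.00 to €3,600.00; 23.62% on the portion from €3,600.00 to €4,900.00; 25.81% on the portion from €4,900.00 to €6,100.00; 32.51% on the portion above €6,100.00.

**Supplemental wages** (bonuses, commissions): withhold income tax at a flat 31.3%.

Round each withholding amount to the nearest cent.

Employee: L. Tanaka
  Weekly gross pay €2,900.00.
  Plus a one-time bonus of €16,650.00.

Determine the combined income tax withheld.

Income Tax: taxable = €2,900.00
  €89.64 + 13.22% × (€2,900.00 − €2,700.00) = €89.64 + 13.22% × €200.00 = €116.08
Supplemental (31.3% flat on bonus): 31.3% × €16,650.00 = €5,211.45
Total income tax: €116.08 + €5,211.45 = €5,327.53

€5,327.53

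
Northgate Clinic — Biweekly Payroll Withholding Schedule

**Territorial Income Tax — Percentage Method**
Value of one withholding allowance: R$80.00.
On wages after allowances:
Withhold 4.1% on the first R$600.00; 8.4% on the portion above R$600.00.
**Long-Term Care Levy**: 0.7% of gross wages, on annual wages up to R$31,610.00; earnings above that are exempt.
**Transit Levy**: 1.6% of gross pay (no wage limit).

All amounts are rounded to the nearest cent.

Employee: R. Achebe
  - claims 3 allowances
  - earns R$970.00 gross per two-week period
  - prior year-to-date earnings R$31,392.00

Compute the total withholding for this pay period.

Territorial Income Tax: taxable = R$970.00 − 3×R$80.00 = R$730.00
  R$24.60 + 8.4% × (R$730.00 − R$600.00) = R$24.60 + 8.4% × R$130.00 = R$35.52
Long-Term Care Levy: cap R$31,610.00 − YTD R$31,392.00 = R$218.00 subject; 0.7% × R$218.00 = R$1.53
Transit Levy: 1.6% × R$970.00 = R$15.52
Total: R$35.52 + R$1.53 + R$15.52 = R$52.57

R$52.57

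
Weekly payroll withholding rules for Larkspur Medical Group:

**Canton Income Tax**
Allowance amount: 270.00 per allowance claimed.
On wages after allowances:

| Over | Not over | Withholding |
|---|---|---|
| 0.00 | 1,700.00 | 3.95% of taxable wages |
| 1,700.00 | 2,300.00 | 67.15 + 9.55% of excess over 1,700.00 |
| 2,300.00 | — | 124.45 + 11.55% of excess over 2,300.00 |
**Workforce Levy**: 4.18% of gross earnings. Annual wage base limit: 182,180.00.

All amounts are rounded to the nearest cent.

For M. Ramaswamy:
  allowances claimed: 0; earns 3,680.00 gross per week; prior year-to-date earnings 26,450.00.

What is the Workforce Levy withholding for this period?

Workforce Levy: 4.18% × 3,680.00 = 153.82

153.82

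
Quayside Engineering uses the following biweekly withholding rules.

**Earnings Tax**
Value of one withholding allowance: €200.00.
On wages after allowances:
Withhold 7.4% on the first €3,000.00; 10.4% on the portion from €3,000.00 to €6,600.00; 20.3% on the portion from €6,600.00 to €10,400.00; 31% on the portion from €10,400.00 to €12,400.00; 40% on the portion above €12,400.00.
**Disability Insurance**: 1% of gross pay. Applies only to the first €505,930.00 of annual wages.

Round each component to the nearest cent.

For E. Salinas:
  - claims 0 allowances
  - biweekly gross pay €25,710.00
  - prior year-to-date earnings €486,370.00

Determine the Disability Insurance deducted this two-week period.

€195.60

Disability Insurance: cap €505,930.00 − YTD €486,370.00 = €19,560.00 subject; 1% × €19,560.00 = €195.60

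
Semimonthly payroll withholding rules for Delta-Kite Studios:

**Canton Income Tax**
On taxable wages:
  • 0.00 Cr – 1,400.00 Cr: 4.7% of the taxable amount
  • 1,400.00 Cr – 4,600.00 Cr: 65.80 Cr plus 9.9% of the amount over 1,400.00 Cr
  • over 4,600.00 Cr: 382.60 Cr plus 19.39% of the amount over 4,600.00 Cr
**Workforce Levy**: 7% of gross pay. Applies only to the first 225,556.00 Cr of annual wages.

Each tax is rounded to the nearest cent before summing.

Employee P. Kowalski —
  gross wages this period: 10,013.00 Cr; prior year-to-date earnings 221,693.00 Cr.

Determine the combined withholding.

Canton Income Tax: taxable = 10,013.00 Cr
  382.60 Cr + 19.39% × (10,013.00 Cr − 4,600.00 Cr) = 382.60 Cr + 19.39% × 5,413.00 Cr = 1,432.18 Cr
Workforce Levy: cap 225,556.00 Cr − YTD 221,693.00 Cr = 3,863.00 Cr subject; 7% × 3,863.00 Cr = 270.41 Cr
Total: 1,432.18 Cr + 270.41 Cr = 1,702.59 Cr

1,702.59 Cr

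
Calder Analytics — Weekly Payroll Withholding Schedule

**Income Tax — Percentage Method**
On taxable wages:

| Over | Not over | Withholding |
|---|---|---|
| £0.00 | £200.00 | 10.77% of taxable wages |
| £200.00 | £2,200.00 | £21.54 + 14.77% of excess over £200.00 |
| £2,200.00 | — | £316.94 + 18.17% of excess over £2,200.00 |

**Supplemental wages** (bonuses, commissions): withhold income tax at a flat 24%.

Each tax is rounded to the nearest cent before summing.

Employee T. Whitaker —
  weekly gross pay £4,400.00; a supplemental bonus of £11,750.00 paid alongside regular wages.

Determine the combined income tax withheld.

Income Tax: taxable = £4,400.00
  £316.94 + 18.17% × (£4,400.00 − £2,200.00) = £316.94 + 18.17% × £2,200.00 = £716.68
Supplemental (24% flat on bonus): 24% × £11,750.00 = £2,820.00
Total income tax: £716.68 + £2,820.00 = £3,536.68

£3,536.68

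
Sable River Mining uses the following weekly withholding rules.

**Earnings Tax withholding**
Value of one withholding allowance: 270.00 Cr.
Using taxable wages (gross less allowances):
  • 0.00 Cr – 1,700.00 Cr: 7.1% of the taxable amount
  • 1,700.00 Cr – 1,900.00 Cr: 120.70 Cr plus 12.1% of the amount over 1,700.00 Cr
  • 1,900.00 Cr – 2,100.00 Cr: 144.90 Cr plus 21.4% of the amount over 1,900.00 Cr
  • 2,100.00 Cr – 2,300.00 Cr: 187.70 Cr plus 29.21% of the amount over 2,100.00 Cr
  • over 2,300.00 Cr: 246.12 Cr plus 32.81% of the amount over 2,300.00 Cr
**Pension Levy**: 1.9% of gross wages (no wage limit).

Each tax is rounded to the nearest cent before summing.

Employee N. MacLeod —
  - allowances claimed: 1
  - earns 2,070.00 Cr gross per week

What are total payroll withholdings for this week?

Earnings Tax: taxable = 2,070.00 Cr − 1×270.00 Cr = 1,800.00 Cr
  120.70 Cr + 12.1% × (1,800.00 Cr − 1,700.00 Cr) = 120.70 Cr + 12.1% × 100.00 Cr = 132.80 Cr
Pension Levy: 1.9% × 2,070.00 Cr = 39.33 Cr
Total: 132.80 Cr + 39.33 Cr = 172.13 Cr

172.13 Cr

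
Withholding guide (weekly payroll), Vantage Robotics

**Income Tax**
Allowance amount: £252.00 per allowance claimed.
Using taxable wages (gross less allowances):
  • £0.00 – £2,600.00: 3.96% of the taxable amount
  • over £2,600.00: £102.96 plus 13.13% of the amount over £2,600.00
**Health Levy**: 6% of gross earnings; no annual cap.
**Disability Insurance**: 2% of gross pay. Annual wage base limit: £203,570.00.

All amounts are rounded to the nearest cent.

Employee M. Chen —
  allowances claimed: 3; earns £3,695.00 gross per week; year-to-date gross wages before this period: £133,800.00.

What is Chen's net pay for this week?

Income Tax: taxable = £3,695.00 − 3×£252.00 = £2,939.00
  £102.96 + 13.13% × (£2,939.00 − £2,600.00) = £102.96 + 13.13% × £339.00 = £147.47
Health Levy: 6% × £3,695.00 = £221.70
Disability Insurance: 2% × £3,695.00 = £73.90
Total withheld: £147.47 + £221.70 + £73.90 = £443.07
Net pay: £3,695.00 − £443.07 = £3,251.93

£3,251.93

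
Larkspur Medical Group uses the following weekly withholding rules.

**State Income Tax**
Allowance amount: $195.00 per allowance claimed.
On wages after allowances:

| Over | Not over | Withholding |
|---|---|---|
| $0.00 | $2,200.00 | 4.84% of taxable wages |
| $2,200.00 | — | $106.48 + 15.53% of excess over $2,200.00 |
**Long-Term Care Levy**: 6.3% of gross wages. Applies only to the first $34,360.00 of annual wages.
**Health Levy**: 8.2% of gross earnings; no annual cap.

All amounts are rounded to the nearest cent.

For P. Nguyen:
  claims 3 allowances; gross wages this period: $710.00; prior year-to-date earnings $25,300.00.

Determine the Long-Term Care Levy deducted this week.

Long-Term Care Levy: 6.3% × $710.00 = $44.73

$44.73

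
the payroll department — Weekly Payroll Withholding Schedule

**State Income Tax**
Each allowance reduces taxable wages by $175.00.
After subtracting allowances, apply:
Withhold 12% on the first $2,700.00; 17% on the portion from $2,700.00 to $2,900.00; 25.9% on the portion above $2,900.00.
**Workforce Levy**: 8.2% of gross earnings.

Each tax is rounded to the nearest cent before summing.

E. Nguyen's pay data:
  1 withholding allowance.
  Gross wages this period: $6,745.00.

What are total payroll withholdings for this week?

$1,861.62

State Income Tax: taxable = $6,745.00 − 1×$175.00 = $6,570.00
  $358.00 + 25.9% × ($6,570.00 − $2,900.00) = $358.00 + 25.9% × $3,670.00 = $1,308.53
Workforce Levy: 8.2% × $6,745.00 = $553.09
Total: $1,308.53 + $553.09 = $1,861.62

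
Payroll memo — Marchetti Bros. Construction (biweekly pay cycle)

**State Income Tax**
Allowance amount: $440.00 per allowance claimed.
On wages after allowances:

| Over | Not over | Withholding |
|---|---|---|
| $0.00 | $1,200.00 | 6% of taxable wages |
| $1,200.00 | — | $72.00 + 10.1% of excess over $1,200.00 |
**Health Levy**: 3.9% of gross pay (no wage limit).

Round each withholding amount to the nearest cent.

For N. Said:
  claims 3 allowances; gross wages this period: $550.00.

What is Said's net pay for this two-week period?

State Income Tax: taxable = $550.00 − 3×$440.00 = $-770.00
  Taxable ≤ 0 → $0.00
Health Levy: 3.9% × $550.00 = $21.45
Total withheld: $0.00 + $21.45 = $21.45
Net pay: $550.00 − $21.45 = $528.55

$528.55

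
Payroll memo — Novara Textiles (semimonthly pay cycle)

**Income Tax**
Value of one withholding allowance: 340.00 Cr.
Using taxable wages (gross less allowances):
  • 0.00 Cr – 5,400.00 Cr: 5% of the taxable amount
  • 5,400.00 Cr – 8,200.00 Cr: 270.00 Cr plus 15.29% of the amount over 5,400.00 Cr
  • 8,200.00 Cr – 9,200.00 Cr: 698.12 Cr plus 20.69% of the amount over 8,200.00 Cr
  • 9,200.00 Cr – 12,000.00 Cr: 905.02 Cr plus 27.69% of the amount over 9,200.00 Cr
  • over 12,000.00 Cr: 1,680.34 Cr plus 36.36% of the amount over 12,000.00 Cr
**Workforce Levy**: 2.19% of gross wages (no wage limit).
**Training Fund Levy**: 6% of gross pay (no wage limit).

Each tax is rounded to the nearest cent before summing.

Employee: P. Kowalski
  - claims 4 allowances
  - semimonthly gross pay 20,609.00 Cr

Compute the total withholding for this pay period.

Income Tax: taxable = 20,609.00 Cr − 4×340.00 Cr = 19,249.00 Cr
  1,680.34 Cr + 36.36% × (19,249.00 Cr − 12,000.00 Cr) = 1,680.34 Cr + 36.36% × 7,249.00 Cr = 4,316.08 Cr
Workforce Levy: 2.19% × 20,609.00 Cr = 451.34 Cr
Training Fund Levy: 6% × 20,609.00 Cr = 1,236.54 Cr
Total: 4,316.08 Cr + 451.34 Cr + 1,236.54 Cr = 6,003.96 Cr

6,003.96 Cr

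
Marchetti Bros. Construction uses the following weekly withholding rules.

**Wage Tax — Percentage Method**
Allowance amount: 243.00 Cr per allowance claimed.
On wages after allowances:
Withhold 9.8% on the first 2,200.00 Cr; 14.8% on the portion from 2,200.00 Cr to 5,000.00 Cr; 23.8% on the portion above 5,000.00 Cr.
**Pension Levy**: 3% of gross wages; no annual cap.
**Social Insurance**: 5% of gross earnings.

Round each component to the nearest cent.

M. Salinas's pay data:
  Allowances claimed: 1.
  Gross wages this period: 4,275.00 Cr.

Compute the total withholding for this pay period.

828.74 Cr

Wage Tax: taxable = 4,275.00 Cr − 1×243.00 Cr = 4,032.00 Cr
  215.60 Cr + 14.8% × (4,032.00 Cr − 2,200.00 Cr) = 215.60 Cr + 14.8% × 1,832.00 Cr = 486.74 Cr
Pension Levy: 3% × 4,275.00 Cr = 128.25 Cr
Social Insurance: 5% × 4,275.00 Cr = 213.75 Cr
Total: 486.74 Cr + 128.25 Cr + 213.75 Cr = 828.74 Cr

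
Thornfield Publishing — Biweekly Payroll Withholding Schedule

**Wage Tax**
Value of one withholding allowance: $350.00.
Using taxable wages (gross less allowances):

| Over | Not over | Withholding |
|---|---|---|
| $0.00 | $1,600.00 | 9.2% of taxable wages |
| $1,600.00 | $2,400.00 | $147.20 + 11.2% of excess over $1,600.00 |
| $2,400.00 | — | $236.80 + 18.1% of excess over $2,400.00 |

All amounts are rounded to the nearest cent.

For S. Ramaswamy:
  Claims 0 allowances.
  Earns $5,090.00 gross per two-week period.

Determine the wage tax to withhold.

Wage Tax: taxable = $5,090.00
  $236.80 + 18.1% × ($5,090.00 − $2,400.00) = $236.80 + 18.1% × $2,690.00 = $723.69

$723.69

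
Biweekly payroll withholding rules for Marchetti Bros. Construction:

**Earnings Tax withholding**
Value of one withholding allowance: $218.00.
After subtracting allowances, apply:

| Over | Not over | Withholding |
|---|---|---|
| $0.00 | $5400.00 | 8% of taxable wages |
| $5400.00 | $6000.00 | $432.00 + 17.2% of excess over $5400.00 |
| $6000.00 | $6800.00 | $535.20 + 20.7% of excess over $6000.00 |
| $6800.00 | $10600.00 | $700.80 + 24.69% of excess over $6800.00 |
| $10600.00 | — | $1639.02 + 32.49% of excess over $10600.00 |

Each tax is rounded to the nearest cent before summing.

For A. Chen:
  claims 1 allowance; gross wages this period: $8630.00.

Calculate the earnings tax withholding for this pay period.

$1098.80

Earnings Tax: taxable = $8630.00 − 1×$218.00 = $8412.00
  $700.80 + 24.69% × ($8412.00 − $6800.00) = $700.80 + 24.69% × $1612.00 = $1098.80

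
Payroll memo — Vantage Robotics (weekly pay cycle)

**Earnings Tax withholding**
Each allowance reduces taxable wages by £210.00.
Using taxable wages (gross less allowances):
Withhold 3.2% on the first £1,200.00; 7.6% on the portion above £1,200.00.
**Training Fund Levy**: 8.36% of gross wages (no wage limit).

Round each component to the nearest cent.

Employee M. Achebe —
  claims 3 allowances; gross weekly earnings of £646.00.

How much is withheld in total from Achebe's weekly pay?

Earnings Tax: taxable = £646.00 − 3×£210.00 = £16.00
  3.2% × £16.00 = £0.51
Training Fund Levy: 8.36% × £646.00 = £54.01
Total: £0.51 + £54.01 = £54.52

£54.52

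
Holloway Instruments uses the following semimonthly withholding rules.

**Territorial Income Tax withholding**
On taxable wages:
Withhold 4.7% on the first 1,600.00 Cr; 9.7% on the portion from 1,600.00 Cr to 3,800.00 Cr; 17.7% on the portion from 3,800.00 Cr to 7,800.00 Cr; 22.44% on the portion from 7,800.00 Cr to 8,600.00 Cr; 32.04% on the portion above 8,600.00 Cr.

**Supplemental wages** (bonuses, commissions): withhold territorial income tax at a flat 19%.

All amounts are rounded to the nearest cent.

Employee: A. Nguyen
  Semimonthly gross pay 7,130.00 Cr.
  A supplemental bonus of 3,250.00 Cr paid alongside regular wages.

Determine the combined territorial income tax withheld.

1,495.51 Cr

Territorial Income Tax: taxable = 7,130.00 Cr
  288.60 Cr + 17.7% × (7,130.00 Cr − 3,800.00 Cr) = 288.60 Cr + 17.7% × 3,330.00 Cr = 878.01 Cr
Supplemental (19% flat on bonus): 19% × 3,250.00 Cr = 617.50 Cr
Total territorial income tax: 878.01 Cr + 617.50 Cr = 1,495.51 Cr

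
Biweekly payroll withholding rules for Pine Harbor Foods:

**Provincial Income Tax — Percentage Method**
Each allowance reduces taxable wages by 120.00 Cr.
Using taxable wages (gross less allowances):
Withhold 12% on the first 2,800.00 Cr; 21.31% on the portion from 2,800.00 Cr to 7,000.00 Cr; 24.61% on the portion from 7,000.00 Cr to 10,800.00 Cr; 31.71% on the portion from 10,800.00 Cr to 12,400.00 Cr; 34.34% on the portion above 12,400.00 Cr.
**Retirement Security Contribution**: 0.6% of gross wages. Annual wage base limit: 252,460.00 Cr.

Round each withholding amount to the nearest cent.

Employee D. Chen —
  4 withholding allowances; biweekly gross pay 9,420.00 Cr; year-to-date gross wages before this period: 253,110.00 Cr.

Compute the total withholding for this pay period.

Provincial Income Tax: taxable = 9,420.00 Cr − 4×120.00 Cr = 8,940.00 Cr
  1,231.02 Cr + 24.61% × (8,940.00 Cr − 7,000.00 Cr) = 1,231.02 Cr + 24.61% × 1,940.00 Cr = 1,708.45 Cr
Retirement Security Contribution: YTD 253,110.00 Cr ≥ cap 252,460.00 Cr → 0.00 Cr
Total: 1,708.45 Cr + 0.00 Cr = 1,708.45 Cr

1,708.45 Cr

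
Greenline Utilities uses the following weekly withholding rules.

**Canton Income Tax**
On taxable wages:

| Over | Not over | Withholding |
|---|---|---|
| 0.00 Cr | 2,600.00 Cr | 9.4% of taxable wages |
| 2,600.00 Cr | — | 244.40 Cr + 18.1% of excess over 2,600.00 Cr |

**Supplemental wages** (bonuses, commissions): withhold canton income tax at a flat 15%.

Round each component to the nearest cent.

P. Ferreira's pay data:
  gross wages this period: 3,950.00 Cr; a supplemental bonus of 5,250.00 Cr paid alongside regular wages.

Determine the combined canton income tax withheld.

Canton Income Tax: taxable = 3,950.00 Cr
  244.40 Cr + 18.1% × (3,950.00 Cr − 2,600.00 Cr) = 244.40 Cr + 18.1% × 1,350.00 Cr = 488.75 Cr
Supplemental (15% flat on bonus): 15% × 5,250.00 Cr = 787.50 Cr
Total canton income tax: 488.75 Cr + 787.50 Cr = 1,276.25 Cr

1,276.25 Cr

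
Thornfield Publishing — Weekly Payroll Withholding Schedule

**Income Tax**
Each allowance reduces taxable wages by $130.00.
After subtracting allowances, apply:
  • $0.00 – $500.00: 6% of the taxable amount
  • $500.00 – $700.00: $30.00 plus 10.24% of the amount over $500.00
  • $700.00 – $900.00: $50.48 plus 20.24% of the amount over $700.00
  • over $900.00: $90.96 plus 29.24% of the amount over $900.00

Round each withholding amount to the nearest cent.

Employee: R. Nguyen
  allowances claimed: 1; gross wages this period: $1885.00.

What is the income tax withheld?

$340.96

Income Tax: taxable = $1885.00 − 1×$130.00 = $1755.00
  $90.96 + 29.24% × ($1755.00 − $900.00) = $90.96 + 29.24% × $855.00 = $340.96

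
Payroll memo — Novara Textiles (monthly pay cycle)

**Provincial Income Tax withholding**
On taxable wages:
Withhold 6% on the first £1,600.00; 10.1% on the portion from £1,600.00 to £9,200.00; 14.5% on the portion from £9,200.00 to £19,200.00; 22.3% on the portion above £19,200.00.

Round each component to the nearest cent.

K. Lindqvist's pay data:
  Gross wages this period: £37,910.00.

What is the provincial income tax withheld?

£6,485.93

Provincial Income Tax: taxable = £37,910.00
  £2,313.60 + 22.3% × (£37,910.00 − £19,200.00) = £2,313.60 + 22.3% × £18,710.00 = £6,485.93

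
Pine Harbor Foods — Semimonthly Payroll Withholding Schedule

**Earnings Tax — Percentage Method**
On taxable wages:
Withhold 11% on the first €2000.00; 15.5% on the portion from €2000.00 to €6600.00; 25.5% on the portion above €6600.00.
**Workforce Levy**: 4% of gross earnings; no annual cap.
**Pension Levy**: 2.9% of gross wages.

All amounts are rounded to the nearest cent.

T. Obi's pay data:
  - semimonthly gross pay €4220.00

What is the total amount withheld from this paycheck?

€855.28

Earnings Tax: taxable = €4220.00
  €220.00 + 15.5% × (€4220.00 − €2000.00) = €220.00 + 15.5% × €2220.00 = €564.10
Workforce Levy: 4% × €4220.00 = €168.80
Pension Levy: 2.9% × €4220.00 = €122.38
Total: €564.10 + €168.80 + €122.38 = €855.28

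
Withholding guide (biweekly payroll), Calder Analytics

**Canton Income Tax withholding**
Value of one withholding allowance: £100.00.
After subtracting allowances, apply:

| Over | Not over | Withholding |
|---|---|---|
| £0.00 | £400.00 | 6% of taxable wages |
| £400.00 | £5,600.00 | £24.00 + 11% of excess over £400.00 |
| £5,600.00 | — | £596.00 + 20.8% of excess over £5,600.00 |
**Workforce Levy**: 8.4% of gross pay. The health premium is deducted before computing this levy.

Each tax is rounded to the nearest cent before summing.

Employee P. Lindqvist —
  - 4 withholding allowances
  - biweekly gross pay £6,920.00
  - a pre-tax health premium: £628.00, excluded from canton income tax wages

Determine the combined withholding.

£1,185.27

Canton Income Tax: taxable = £6,920.00 − £628.00 − 4×£100.00 = £5,892.00
  £596.00 + 20.8% × (£5,892.00 − £5,600.00) = £596.00 + 20.8% × £292.00 = £656.74
Workforce Levy: 8.4% × £6,292.00 = £528.53
Total: £656.74 + £528.53 = £1,185.27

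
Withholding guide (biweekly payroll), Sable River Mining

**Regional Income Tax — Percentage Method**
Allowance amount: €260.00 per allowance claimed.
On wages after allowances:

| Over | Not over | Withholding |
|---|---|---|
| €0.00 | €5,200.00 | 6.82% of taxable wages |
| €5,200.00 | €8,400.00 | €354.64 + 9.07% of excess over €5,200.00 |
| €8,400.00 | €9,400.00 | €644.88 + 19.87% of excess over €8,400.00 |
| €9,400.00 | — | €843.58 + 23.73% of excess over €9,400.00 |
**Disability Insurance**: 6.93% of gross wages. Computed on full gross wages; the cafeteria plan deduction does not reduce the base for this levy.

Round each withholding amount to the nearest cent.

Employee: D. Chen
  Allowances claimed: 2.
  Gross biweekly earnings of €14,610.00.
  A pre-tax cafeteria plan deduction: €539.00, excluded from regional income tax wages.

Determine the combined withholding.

€2,841.08

Regional Income Tax: taxable = €14,610.00 − €539.00 − 2×€260.00 = €13,551.00
  €843.58 + 23.73% × (€13,551.00 − €9,400.00) = €843.58 + 23.73% × €4,151.00 = €1,828.61
Disability Insurance: 6.93% × €14,610.00 = €1,012.47
Total: €1,828.61 + €1,012.47 = €2,841.08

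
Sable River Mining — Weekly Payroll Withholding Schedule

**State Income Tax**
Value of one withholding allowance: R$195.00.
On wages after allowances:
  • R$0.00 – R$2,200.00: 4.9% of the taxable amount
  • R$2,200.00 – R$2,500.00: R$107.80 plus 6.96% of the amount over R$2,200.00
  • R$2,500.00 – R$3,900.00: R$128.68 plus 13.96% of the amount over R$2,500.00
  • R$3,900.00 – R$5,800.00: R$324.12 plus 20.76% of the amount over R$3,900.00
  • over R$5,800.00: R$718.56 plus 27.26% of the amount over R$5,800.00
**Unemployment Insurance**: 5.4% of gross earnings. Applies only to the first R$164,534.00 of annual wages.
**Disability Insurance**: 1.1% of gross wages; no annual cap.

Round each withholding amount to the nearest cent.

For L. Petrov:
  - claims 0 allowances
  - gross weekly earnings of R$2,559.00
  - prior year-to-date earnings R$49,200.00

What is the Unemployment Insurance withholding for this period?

Unemployment Insurance: 5.4% × R$2,559.00 = R$138.19

R$138.19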